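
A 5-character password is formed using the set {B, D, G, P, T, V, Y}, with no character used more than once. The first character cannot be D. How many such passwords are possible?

2160

The first character has 7−1 = 6 choices (anything except D).
The remaining 4 characters are filled from the other 6 symbols without repetition: 6 × 5 × 4 × 3 = 360.
Total: 6 × 360 = 2160.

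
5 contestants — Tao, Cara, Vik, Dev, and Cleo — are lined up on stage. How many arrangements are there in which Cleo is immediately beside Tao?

Treat {Cleo, Tao} as a single unit. There are 4 units to order, and the pair itself can be ordered 2 ways.
So the count is 2·(4)! = 48.

48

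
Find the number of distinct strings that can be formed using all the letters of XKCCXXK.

XKCCXXK has 7 letters with C appearing twice, K appearing twice, and X appearing 3 times.
Dividing 7! = 5040 by 3!·2!·2! = 24 for the repeated letters gives 210.

210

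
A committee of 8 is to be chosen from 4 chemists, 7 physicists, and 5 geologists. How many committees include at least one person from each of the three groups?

Unrestricted: C(16,8) = 12870 ways to pick any 8 of the 16.
Subtract selections that omit an entire group: no chemists → C(12,8) = 495; no physicists → C(9,8) = 9; no geologists → C(11,8) = 165.
Add back selections omitting two groups (i.e. drawn from a single group): C(4,8) + C(7,8) + C(5,8) = 0.
By inclusion–exclusion: 12870 − 669 + 0 = 12201.

12201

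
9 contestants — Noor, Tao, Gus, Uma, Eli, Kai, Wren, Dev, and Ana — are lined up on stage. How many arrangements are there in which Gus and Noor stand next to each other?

80640

Glue Gus and Noor into one block (2 internal orders), leaving 8 units to arrange in a row.
That gives 2 × 8! = 2 × 40320 = 80640.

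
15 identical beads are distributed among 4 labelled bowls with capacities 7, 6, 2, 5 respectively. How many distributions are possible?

46

By stars and bars, unrestricted non-negative solutions to x_1+…+x_4 = 15 number C(15+3,3) = 816.
Subtract solutions that violate a single cap (substitute x_i' = x_i − (cap_i+1)): x_1 ≥ 8 gives C(10,3) = 120; x_2 ≥ 7 gives C(11,3) = 165; x_3 ≥ 3 gives C(15,3) = 455; x_4 ≥ 6 gives C(12,3) = 220. Together 960.
Add back pairs where two caps are both exceeded: 1 + 35 + 4 + 56 + 10 + 84 = 190.
By inclusion–exclusion the count is 816 − 960 + 190 = 46.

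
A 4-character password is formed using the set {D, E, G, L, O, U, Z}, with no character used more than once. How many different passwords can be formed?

840

With no repetition, fill the 4 characters in order: 7 choices, then 6, down to 4.
That product is 7 × 6 × 5 × 4 = 840.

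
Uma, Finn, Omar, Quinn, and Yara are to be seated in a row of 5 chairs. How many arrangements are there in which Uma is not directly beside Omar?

72

There are 5! = 120 arrangements in all. If Uma and Omar are adjacent, merging them into one block gives 2·(4)! = 48 arrangements.
Complementary counting: 120 − 48 = 72.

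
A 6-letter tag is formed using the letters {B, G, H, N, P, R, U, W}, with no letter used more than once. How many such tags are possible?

This is a permutation of 6 out of 8: P(8,6) = 8!/2!.
That product is 8 × 7 × 6 × 5 × 4 × 3 = 20160.

20160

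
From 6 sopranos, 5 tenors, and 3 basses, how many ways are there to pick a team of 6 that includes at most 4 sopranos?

Split by how many sopranos are chosen (0 through 4).
Sum: C(6,0)·C(8,6) + C(6,1)·C(8,5) + C(6,2)·C(8,4) + C(6,3)·C(8,3) + C(6,4)·C(8,2) = 28 + 336 + 1050 + 1120 + 420 = 2954.

2954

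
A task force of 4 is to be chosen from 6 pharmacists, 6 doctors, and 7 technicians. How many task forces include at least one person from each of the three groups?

Unrestricted: C(19,4) = 3876 ways to pick any 4 of the 19.
Subtract selections that omit an entire group: no pharmacists → C(13,4) = 715; no doctors → C(13,4) = 715; no technicians → C(12,4) = 495.
Add back selections omitting two groups (i.e. drawn from a single group): C(6,4) + C(6,4) + C(7,4) = 65.
By inclusion–exclusion: 3876 − 1925 + 65 = 2016.

2016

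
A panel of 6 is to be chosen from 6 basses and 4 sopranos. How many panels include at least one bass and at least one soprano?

209

With no constraint there are C(10,6) = 210 possible selections.
Subtract selections that omit an entire group: no basses → C(4,6) = 0; no sopranos → C(6,6) = 1.
Both groups omitted at once is impossible, so 210 − 1 = 209.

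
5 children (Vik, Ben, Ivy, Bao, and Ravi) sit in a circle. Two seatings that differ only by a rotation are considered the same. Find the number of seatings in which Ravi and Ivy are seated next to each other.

12

Treat {Ravi, Ivy} as one unit (2 internal orders) and seat the resulting 4 units around the table: (3)! circular arrangements.
So 2 × (3)! = 2 × 6 = 12.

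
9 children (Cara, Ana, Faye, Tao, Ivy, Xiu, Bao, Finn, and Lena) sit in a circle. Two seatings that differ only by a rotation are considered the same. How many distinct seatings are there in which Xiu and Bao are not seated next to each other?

30240

Without the restriction there are (8)! = 40320 seatings.
Those with Xiu next to Bao: fuse the pair into one unit and seat 8 units around a circle — 2·(7)! = 10080.
Subtracting, 40320 − 10080 = 30240.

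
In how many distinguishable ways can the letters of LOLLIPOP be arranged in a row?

1680

The 8 letters of LOLLIPOP have repeats: L appearing 3 times, O appearing twice, and P appearing twice.
Dividing 8! = 40320 by 3!·2!·2! = 24 for the repeated letters gives 1680.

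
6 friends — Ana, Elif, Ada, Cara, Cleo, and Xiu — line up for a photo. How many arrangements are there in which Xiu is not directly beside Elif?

There are 6! = 720 arrangements in all. If Xiu and Elif are adjacent, merging them into one block gives 2·(5)! = 240 arrangements.
So 720 − 240 = 480 arrangements keep them apart.

480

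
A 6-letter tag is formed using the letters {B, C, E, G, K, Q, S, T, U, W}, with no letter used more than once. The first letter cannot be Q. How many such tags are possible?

136080

The first letter has 10−1 = 9 choices (anything except Q).
The remaining 5 letters are filled from the other 9 symbols without repetition: 9 × 8 × 7 × 6 × 5 = 15120.
Total: 9 × 15120 = 136080.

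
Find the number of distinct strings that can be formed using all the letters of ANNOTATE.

ANNOTATE has 8 letters with A appearing twice, N appearing twice, and T appearing twice.
So there are 8! / (2!·2!·2!) = 5040 distinguishable arrangements.

5040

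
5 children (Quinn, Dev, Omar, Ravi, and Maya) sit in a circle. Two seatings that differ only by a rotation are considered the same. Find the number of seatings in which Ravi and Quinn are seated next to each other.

Treat {Ravi, Quinn} as one unit (2 internal orders) and seat the resulting 4 units around the table: (3)! circular arrangements.
So 2 × (3)! = 2 × 6 = 12.

12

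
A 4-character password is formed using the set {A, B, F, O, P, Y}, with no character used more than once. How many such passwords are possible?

360

With no repetition, fill the 4 characters in order: 6 choices, then 5, down to 3.
That product is 6 × 5 × 4 × 3 = 360.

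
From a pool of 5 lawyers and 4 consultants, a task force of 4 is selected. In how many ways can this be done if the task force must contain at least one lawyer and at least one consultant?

120

With no constraint there are C(9,4) = 126 possible selections.
Subtract selections that omit an entire group: no lawyers → C(4,4) = 1; no consultants → C(5,4) = 5.
Both groups omitted at once is impossible, so 126 − 6 = 120.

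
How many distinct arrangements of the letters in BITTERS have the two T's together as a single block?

Treat the 2 copies of T as a single block. The multiset to arrange is then {TT, B, E, I, R, S}, 6 items in all.
All 6 items are distinct, so there are (6)! = 720 arrangements.

720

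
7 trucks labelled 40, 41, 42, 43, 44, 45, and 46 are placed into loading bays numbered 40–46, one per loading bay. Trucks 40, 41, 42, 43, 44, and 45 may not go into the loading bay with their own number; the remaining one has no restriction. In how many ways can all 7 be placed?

2119

Let Aᵢ (for 40 ≤ i ≤ 45) be the placements that put truck i in its forbidden loading bay. Any j of these fix j positions, leaving (7−j)! ways to fill the rest, and there are C(6,j) ways to pick which j.
By inclusion–exclusion, the number of valid placements is Σ_{j=0}^{6} (−1)^j C(6,j)·(7−j)!.
Computing: 5040 − 4320 + 1800 − 480 + 90 − 12 + 1 = 2119.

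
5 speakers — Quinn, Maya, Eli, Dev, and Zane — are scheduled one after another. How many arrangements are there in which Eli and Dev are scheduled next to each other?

48

Glue Eli and Dev into one block (2 internal orders), leaving 4 units to arrange in a row.
That gives 2 × 4! = 2 × 24 = 48.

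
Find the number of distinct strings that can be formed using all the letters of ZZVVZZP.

105

Letter multiplicities in ZZVVZZP: P×1, V×2, Z×4.
Dividing 7! = 5040 by 4!·2! = 48 for the repeated letters gives 105.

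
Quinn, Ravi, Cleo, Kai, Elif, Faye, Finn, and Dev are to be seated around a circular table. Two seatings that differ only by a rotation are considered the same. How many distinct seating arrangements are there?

5040

Seat Quinn anywhere (absorbing the rotational symmetry), then permute the other 7: (7)! = 5040.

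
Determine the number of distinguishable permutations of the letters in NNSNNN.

6

The 6 letters of NNSNNN have repeats: N appearing 5 times.
So there are 6! / (5!) = 6 distinguishable arrangements.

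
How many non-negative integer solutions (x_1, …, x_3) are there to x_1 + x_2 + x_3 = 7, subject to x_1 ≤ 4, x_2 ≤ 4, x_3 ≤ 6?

23

By stars and bars, unrestricted non-negative solutions to x_1+…+x_3 = 7 number C(7+2,2) = 36.
Subtract solutions that violate a single cap (substitute x_i' = x_i − (cap_i+1)): x_1 ≥ 5 gives C(4,2) = 6; x_2 ≥ 5 gives C(4,2) = 6; x_3 ≥ 7 gives C(2,2) = 1. Together 13.
No two caps can be exceeded simultaneously, so the pair terms are all 0.
By inclusion–exclusion the count is 36 − 13 + 0 = 23.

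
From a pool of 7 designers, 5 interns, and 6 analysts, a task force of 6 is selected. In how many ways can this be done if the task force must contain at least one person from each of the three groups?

15470

With no constraint there are C(18,6) = 18564 possible selections.
Selections missing a whole group: no designers → C(11,6) = 462; no interns → C(13,6) = 1716; no analysts → C(12,6) = 924.
Add back selections omitting two groups (i.e. drawn from a single group): C(7,6) + C(5,6) + C(6,6) = 8.
By inclusion–exclusion: 18564 − 3102 + 8 = 15470.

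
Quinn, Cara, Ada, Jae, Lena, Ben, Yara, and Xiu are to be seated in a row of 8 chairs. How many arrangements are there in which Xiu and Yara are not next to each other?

30240

There are 8! = 40320 arrangements in all. If Xiu and Yara are adjacent, merging them into one block gives 2·(7)! = 10080 arrangements.
Complementary counting: 40320 − 10080 = 30240.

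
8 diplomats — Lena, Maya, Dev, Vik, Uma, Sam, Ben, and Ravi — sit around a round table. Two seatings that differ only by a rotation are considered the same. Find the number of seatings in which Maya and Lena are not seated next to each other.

3600

All circular seatings of 8 people number (7)! = 5040.
Those with Maya next to Lena: fuse the pair into one unit and seat 7 units around a circle — 2·(6)! = 1440.
Subtracting, 5040 − 1440 = 3600.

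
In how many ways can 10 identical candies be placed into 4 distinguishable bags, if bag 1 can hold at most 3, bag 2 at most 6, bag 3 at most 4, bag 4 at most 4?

Without the upper bounds there are C(13,3) = 286 ways to split 10 among 4 bags.
Subtract solutions that violate a single cap (substitute x_i' = x_i − (cap_i+1)): x_1 ≥ 4 gives C(9,3) = 84; x_2 ≥ 7 gives C(6,3) = 20; x_3 ≥ 5 gives C(8,3) = 56; x_4 ≥ 5 gives C(8,3) = 56. Together 216.
Add back pairs where two caps are both exceeded: 0 + 4 + 4 + 0 + 0 + 1 = 9.
By inclusion–exclusion the count is 286 − 216 + 9 = 79.

79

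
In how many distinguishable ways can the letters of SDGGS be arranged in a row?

The 5 letters of SDGGS have repeats: G appearing twice and S appearing twice.
The number of distinct arrangements is 5!/(2!·2!) = 120/4 = 30.

30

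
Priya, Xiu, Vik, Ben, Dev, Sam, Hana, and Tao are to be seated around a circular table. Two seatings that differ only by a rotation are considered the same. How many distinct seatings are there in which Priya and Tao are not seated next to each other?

Without the restriction there are (7)! = 5040 seatings.
Those with Priya next to Tao: fuse the pair into one unit and seat 7 units around a circle — 2·(6)! = 1440.
Subtracting, 5040 − 1440 = 3600.

3600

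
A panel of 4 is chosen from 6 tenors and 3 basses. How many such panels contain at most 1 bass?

75

Split by how many basses are chosen (0 through 1).
Sum: C(3,0)·C(6,4) + C(3,1)·C(6,3) = 15 + 60 = 75.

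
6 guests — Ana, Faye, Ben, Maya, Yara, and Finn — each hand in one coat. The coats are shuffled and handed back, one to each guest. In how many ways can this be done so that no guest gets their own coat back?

265

Count assignments avoiding every fixed point. For any j of the 6 guests fixed to their own coat, the other 6−j can be arranged in (6−j)! ways.
By inclusion–exclusion this is Σ_{j=0}^{6} (−1)^j C(6,j)·(6−j)!.
Computing: 720 − 720 + 360 − 120 + 30 − 6 + 1 = 265.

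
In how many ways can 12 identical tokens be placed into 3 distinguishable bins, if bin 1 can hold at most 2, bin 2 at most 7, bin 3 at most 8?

15

Ignoring the caps, the number of non-negative solutions to x_1+…+x_3 = 12 is C(14,2) = 91.
Subtract solutions that violate a single cap (substitute x_i' = x_i − (cap_i+1)): x_1 ≥ 3 gives C(11,2) = 55; x_2 ≥ 8 gives C(6,2) = 15; x_3 ≥ 9 gives C(5,2) = 10. Together 80.
Add back pairs where two caps are both exceeded: 3 + 1 + 0 = 4.
By inclusion–exclusion the count is 91 − 80 + 4 = 15.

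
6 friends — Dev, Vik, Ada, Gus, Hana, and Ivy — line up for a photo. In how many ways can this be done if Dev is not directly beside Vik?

There are 6! = 720 arrangements in all. If Dev and Vik are adjacent, merging them into one block gives 2·(5)! = 240 arrangements.
Complementary counting: 720 − 240 = 480.

480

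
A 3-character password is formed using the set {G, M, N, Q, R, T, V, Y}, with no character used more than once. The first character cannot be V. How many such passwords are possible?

294

The first character has 8−1 = 7 choices (anything except V).
The remaining 2 characters are filled from the other 7 symbols without repetition: 7 × 6 = 42.
Total: 7 × 42 = 294.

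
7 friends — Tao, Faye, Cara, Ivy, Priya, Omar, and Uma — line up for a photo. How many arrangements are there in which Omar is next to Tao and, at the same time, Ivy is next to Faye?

480

Treat {Omar,Tao} as one block (2 orders) and {Ivy,Faye} as another (2 orders).
That leaves 5 units to arrange: 2 × 2 × 5! = 4 × 120 = 480.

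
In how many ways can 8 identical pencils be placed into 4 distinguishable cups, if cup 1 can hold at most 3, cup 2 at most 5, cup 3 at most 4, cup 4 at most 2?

Ignoring the caps, the number of non-negative solutions to x_1+…+x_4 = 8 is C(11,3) = 165.
Subtract solutions that violate a single cap (substitute x_i' = x_i − (cap_i+1)): x_1 ≥ 4 gives C(7,3) = 35; x_2 ≥ 6 gives C(5,3) = 10; x_3 ≥ 5 gives C(6,3) = 20; x_4 ≥ 3 gives C(8,3) = 56. Together 121.
Add back pairs where two caps are both exceeded: 0 + 0 + 4 + 0 + 0 + 1 = 5.
By inclusion–exclusion the count is 165 − 121 + 5 = 49.

49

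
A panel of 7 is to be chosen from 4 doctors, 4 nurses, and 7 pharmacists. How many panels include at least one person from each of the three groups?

5768

With no constraint there are C(15,7) = 6435 possible selections.
Subtract selections that omit an entire group: no doctors → C(11,7) = 330; no nurses → C(11,7) = 330; no pharmacists → C(8,7) = 8.
Add back selections omitting two groups (i.e. drawn from a single group): C(4,7) + C(4,7) + C(7,7) = 1.
By inclusion–exclusion: 6435 − 668 + 1 = 5768.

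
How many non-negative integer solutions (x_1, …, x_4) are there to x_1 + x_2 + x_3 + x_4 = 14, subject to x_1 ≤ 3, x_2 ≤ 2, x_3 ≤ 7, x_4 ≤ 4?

Ignoring the caps, the number of non-negative solutions to x_1+…+x_4 = 14 is C(17,3) = 680.
Subtract solutions that violate a single cap (substitute x_i' = x_i − (cap_i+1)): x_1 ≥ 4 gives C(13,3) = 286; x_2 ≥ 3 gives C(14,3) = 364; x_3 ≥ 8 gives C(9,3) = 84; x_4 ≥ 5 gives C(12,3) = 220. Together 954.
Add back pairs where two caps are both exceeded: 120 + 10 + 56 + 20 + 84 + 4 = 294.
Subtract triples: 0 + 10 + 0 + 0 = 10.
By inclusion–exclusion the count is 680 − 954 + 294 − 10 = 10.

10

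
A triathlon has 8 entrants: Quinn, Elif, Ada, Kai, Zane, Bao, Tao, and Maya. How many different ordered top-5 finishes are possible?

This is an ordered selection of 5 from 8: P(8,5).
That gives 8 × 7 × 6 × 5 × 4 = 6720.

6720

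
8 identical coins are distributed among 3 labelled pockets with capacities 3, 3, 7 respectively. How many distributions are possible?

By stars and bars, unrestricted non-negative solutions to x_1+…+x_3 = 8 number C(8+2,2) = 45.
Subtract solutions that violate a single cap (substitute x_i' = x_i − (cap_i+1)): x_1 ≥ 4 gives C(6,2) = 15; x_2 ≥ 4 gives C(6,2) = 15; x_3 ≥ 8 gives C(2,2) = 1. Together 31.
Add back pairs where two caps are both exceeded: 1 + 0 + 0 = 1.
By inclusion–exclusion the count is 45 − 31 + 1 = 15.

15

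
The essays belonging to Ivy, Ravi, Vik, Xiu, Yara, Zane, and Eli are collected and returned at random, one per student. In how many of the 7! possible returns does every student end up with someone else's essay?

1854

Count assignments avoiding every fixed point. For any j of the 7 students fixed to their own essay, the other 7−j can be arranged in (7−j)! ways.
By inclusion–exclusion this is Σ_{j=0}^{7} (−1)^j C(7,j)·(7−j)!.
Computing: 5040 − 5040 + 2520 − 840 + 210 − 42 + 7 − 1 = 1854.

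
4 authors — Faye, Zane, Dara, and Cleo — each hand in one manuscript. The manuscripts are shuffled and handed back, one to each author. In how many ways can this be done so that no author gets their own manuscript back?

9

This is the derangement count D_4: permutations of 4 items with no fixed point.
By inclusion–exclusion this is Σ_{j=0}^{4} (−1)^j C(4,j)·(4−j)!.
Computing: 24 − 24 + 12 − 4 + 1 = 9.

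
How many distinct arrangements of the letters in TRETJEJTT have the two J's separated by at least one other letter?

2940

Total arrangements of TRETJEJTT: 9!/(4!·2!·2!) = 3780.
If the two J's are adjacent, glue them into one block, leaving 8 items to arrange: (8)!/(4!·2!) = 840 ways.
Hence 3780 − 840 = 2940.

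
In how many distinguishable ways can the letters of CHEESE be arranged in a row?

120

Letter multiplicities in CHEESE: C×1, E×3, H×1, S×1.
So there are 6! / (3!) = 120 distinguishable arrangements.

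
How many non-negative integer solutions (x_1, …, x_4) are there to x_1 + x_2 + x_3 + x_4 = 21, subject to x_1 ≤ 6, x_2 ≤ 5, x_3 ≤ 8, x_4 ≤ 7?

Ignoring the caps, the number of non-negative solutions to x_1+…+x_4 = 21 is C(24,3) = 2024.
Subtract solutions that violate a single cap (substitute x_i' = x_i − (cap_i+1)): x_1 ≥ 7 gives C(17,3) = 680; x_2 ≥ 6 gives C(18,3) = 816; x_3 ≥ 9 gives C(15,3) = 455; x_4 ≥ 8 gives C(16,3) = 560. Together 2511.
Add back pairs where two caps are both exceeded: 165 + 56 + 84 + 84 + 120 + 35 = 544.
Subtract triples: 0 + 1 + 0 + 0 = 1.
By inclusion–exclusion the count is 2024 − 2511 + 544 − 1 = 56.

56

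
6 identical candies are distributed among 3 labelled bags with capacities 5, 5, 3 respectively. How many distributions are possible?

20

Ignoring the caps, the number of non-negative solutions to x_1+…+x_3 = 6 is C(8,2) = 28.
Subtract solutions that violate a single cap (substitute x_i' = x_i − (cap_i+1)): x_1 ≥ 6 gives C(2,2) = 1; x_2 ≥ 6 gives C(2,2) = 1; x_3 ≥ 4 gives C(4,2) = 6. Together 8.
No two caps can be exceeded simultaneously, so the pair terms are all 0.
By inclusion–exclusion the count is 28 − 8 + 0 = 20.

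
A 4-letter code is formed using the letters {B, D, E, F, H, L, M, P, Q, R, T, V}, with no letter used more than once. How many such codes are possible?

11880

Choose and order 4 of the 12 symbols: the first letter has 12 options, the next 11, then 10, 9.
That product is 12 × 11 × 10 × 9 = 11880.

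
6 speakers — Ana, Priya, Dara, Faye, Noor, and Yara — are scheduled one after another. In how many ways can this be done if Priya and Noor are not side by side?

480

There are 6! = 720 arrangements in all. If Priya and Noor are adjacent, merging them into one block gives 2·(5)! = 240 arrangements.
So 720 − 240 = 480 arrangements keep them apart.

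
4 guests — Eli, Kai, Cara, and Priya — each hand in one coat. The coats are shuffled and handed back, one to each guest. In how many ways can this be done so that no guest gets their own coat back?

Count assignments avoiding every fixed point. For any j of the 4 guests fixed to their own coat, the other 4−j can be arranged in (4−j)! ways.
By inclusion–exclusion this is Σ_{j=0}^{4} (−1)^j C(4,j)·(4−j)!.
Computing: 24 − 24 + 12 − 4 + 1 = 9.

9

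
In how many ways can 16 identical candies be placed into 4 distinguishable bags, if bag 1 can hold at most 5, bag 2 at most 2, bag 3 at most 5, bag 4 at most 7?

19

By stars and bars, unrestricted non-negative solutions to x_1+…+x_4 = 16 number C(16+3,3) = 969.
Subtract solutions that violate a single cap (substitute x_i' = x_i − (cap_i+1)): x_1 ≥ 6 gives C(13,3) = 286; x_2 ≥ 3 gives C(16,3) = 560; x_3 ≥ 6 gives C(13,3) = 286; x_4 ≥ 8 gives C(11,3) = 165. Together 1297.
Add back pairs where two caps are both exceeded: 120 + 35 + 10 + 120 + 56 + 10 = 351.
Subtract triples: 4 + 0 + 0 + 0 = 4.
By inclusion–exclusion the count is 969 − 1297 + 351 − 4 = 19.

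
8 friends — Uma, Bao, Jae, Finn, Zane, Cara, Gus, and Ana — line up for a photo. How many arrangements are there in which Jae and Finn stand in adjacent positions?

Glue Jae and Finn into one block (2 internal orders), leaving 7 units to arrange in a row.
That gives 2 × 7! = 2 × 5040 = 10080.

10080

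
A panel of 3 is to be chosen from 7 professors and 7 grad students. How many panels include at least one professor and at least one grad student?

With no constraint there are C(14,3) = 364 possible selections.
Subtract selections that omit an entire group: no professors → C(7,3) = 35; no grad students → C(7,3) = 35.
Both groups omitted at once is impossible, so 364 − 70 = 294.

294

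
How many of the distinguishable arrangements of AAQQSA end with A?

30

With the last slot taken by A, it remains to arrange the other 5 letters (AQQSA).
Those 5 letters have A appearing twice and Q appearing twice, giving (5)!/(2!·2!) = 30.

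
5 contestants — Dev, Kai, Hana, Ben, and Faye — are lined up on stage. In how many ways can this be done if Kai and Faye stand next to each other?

48

Treat {Kai, Faye} as a single unit. There are 4 units to order, and the pair itself can be ordered 2 ways.
That gives 2 × 4! = 2 × 24 = 48.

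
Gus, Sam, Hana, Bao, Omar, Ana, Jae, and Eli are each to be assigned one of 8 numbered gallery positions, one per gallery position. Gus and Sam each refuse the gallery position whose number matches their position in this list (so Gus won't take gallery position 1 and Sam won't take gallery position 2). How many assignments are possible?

30960

Let Aᵢ (for i ∈ {1, 2}) be the placements that put person i in their forbidden gallery position. Any j of these fix j positions, leaving (8−j)! ways to fill the rest, and there are C(2,j) ways to pick which j.
By inclusion–exclusion, the number of valid placements is Σ_{j=0}^{2} (−1)^j C(2,j)·(8−j)!.
Computing: 40320 − 10080 + 720 = 30960.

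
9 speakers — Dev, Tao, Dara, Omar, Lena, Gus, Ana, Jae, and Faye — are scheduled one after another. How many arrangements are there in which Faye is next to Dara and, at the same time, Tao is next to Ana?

Treat {Faye,Dara} as one block (2 orders) and {Tao,Ana} as another (2 orders).
That leaves 7 units to arrange: 2 × 2 × 7! = 4 × 5040 = 20160.

20160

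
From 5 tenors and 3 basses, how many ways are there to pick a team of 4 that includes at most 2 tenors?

35

Split by how many tenors are chosen (0 through 2).
Sum: C(5,0)·C(3,4) + C(5,1)·C(3,3) + C(5,2)·C(3,2) = 0 + 5 + 30 = 35.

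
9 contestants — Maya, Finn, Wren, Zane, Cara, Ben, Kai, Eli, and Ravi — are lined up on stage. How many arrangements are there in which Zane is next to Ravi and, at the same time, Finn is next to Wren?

20160

Treat {Zane,Ravi} as one block (2 orders) and {Finn,Wren} as another (2 orders).
That leaves 7 units to arrange: 2 × 2 × 7! = 4 × 5040 = 20160.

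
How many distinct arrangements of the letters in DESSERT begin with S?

With the first slot taken by S, it remains to arrange the other 6 letters (DESERT).
Those 6 letters have E appearing twice, giving (6)!/(2!) = 360.

360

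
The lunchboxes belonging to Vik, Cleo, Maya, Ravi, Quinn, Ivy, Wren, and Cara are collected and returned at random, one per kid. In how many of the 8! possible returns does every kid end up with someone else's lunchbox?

14833

Let Aᵢ be the assignments in which kid i gets their own lunchbox. We want the size of the complement of A₁∪…∪A_8.
By inclusion–exclusion this is Σ_{j=0}^{8} (−1)^j C(8,j)·(8−j)!.
Computing: 40320 − 40320 + 20160 − 6720 + 1680 − 336 + 56 − 8 + 1 = 14833.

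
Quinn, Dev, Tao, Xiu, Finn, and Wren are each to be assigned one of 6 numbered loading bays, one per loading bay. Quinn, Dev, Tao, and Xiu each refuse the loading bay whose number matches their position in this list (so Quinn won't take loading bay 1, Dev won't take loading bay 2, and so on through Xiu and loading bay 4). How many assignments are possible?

Let Aᵢ (for 1 ≤ i ≤ 4) be the placements that put person i in their forbidden loading bay. Any j of these fix j positions, leaving (6−j)! ways to fill the rest, and there are C(4,j) ways to pick which j.
By inclusion–exclusion, the number of valid placements is Σ_{j=0}^{4} (−1)^j C(4,j)·(6−j)!.
Computing: 720 − 480 + 144 − 24 + 2 = 362.

362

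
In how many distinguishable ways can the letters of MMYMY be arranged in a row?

MMYMY has 5 letters with M appearing 3 times and Y appearing twice.
The number of distinct arrangements is 5!/(3!·2!) = 120/12 = 10.

10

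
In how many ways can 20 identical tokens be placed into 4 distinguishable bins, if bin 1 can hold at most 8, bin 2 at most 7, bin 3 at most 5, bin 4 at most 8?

Without the upper bounds there are C(23,3) = 1771 ways to split 20 among 4 bins.
Subtract solutions that violate a single cap (substitute x_i' = x_i − (cap_i+1)): x_1 ≥ 9 gives C(14,3) = 364; x_2 ≥ 8 gives C(15,3) = 455; x_3 ≥ 6 gives C(17,3) = 680; x_4 ≥ 9 gives C(14,3) = 364. Together 1863.
Add back pairs where two caps are both exceeded: 20 + 56 + 10 + 84 + 20 + 56 = 246.
By inclusion–exclusion the count is 1771 − 1863 + 246 = 154.

154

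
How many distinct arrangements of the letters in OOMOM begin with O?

6

Fix O in the first position and arrange the remaining 4 letters.
Those 4 letters have M appearing twice and O appearing twice, giving (4)!/(2!·2!) = 6.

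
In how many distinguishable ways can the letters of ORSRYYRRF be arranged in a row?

7560

ORSRYYRRF has 9 letters with R appearing 4 times and Y appearing twice.
So there are 9! / (4!·2!) = 7560 distinguishable arrangements.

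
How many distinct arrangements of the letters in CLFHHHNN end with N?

With the last slot taken by N, it remains to arrange the other 7 letters (CLFHHHN).
Those 7 letters have H appearing 3 times, giving (7)!/(3!) = 840.

840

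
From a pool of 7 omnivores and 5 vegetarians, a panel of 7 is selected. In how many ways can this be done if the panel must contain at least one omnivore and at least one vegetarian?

791

Total 7-person selections from all 12: C(12,7) = 792.
Selections missing a whole group: no omnivores → C(5,7) = 0; no vegetarians → C(7,7) = 1.
Both groups omitted at once is impossible, so 792 − 1 = 791.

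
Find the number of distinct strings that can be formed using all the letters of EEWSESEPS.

EEWSESEPS has 9 letters with E appearing 4 times and S appearing 3 times.
Dividing 9! = 362880 by 4!·3! = 144 for the repeated letters gives 2520.

2520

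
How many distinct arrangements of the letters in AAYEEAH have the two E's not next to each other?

Total arrangements of AAYEEAH: 7!/(3!·2!) = 420.
If the two E's are adjacent, glue them into one block, leaving 6 items to arrange: (6)!/(3!) = 120 ways.
Hence 420 − 120 = 300.

300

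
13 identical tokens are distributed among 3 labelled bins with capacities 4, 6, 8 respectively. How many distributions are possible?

By stars and bars, unrestricted non-negative solutions to x_1+…+x_3 = 13 number C(13+2,2) = 105.
Subtract solutions that violate a single cap (substitute x_i' = x_i − (cap_i+1)): x_1 ≥ 5 gives C(10,2) = 45; x_2 ≥ 7 gives C(8,2) = 28; x_3 ≥ 9 gives C(6,2) = 15. Together 88.
Add back pairs where two caps are both exceeded: 3 + 0 + 0 = 3.
By inclusion–exclusion the count is 105 − 88 + 3 = 20.

20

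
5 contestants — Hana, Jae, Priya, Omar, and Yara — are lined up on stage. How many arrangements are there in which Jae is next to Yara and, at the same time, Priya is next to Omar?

Treat {Jae,Yara} as one block (2 orders) and {Priya,Omar} as another (2 orders).
That leaves 3 units to arrange: 2 × 2 × 3! = 4 × 6 = 24.

24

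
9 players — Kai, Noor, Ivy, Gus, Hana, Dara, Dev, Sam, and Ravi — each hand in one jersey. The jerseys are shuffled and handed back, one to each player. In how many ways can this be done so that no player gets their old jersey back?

133496

This is the derangement count D_9: permutations of 9 items with no fixed point.
By inclusion–exclusion this is Σ_{j=0}^{9} (−1)^j C(9,j)·(9−j)!.
Computing: 362880 − 362880 + 181440 − 60480 + 15120 − 3024 + 504 − 72 + 9 − 1 = 133496.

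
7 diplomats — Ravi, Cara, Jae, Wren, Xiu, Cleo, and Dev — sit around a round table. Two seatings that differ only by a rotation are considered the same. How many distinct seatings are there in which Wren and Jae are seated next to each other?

240

Treat {Wren, Jae} as one unit (2 internal orders) and seat the resulting 6 units around the table: (5)! circular arrangements.
So 2 × (5)! = 2 × 120 = 240.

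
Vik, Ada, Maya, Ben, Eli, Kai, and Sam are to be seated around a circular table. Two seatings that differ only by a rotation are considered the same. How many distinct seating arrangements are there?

Fix one person's seat to break rotational symmetry; the remaining 6 people can be arranged in (6)! = 720 ways.

720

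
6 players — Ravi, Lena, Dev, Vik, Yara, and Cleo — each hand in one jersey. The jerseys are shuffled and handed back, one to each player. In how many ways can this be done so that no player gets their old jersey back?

Let Aᵢ be the assignments in which player i gets their old jersey. We want the size of the complement of A₁∪…∪A_6.
By inclusion–exclusion this is Σ_{j=0}^{6} (−1)^j C(6,j)·(6−j)!.
Computing: 720 − 720 + 360 − 120 + 30 − 6 + 1 = 265.

265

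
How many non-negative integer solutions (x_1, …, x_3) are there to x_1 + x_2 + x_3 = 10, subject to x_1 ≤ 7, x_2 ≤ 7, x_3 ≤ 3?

Without the upper bounds there are C(12,2) = 66 ways to split 10 among 3 variables.
Subtract solutions that violate a single cap (substitute x_i' = x_i − (cap_i+1)): x_1 ≥ 8 gives C(4,2) = 6; x_2 ≥ 8 gives C(4,2) = 6; x_3 ≥ 4 gives C(8,2) = 28. Together 40.
No two caps can be exceeded simultaneously, so the pair terms are all 0.
By inclusion–exclusion the count is 66 − 40 + 0 = 26.

26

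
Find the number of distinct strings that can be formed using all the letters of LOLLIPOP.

1680

Letter multiplicities in LOLLIPOP: I×1, L×3, O×2, P×2.
The number of distinct arrangements is 8!/(3!·2!·2!) = 40320/24 = 1680.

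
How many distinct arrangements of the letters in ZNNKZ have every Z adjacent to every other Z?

Treat the 2 copies of Z as a single block. The multiset to arrange is then {ZZ, K, N, N}, 4 items in all.
That gives (4)!/(2!) = 12 arrangements.

12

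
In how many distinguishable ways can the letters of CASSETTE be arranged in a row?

5040

Letter multiplicities in CASSETTE: A×1, C×1, E×2, S×2, T×2.
The number of distinct arrangements is 8!/(2!·2!·2!) = 40320/8 = 5040.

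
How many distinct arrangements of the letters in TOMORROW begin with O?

1260

With the first slot taken by O, it remains to arrange the other 7 letters (TMORROW).
Those 7 letters have O appearing twice and R appearing twice, giving (7)!/(2!·2!) = 1260.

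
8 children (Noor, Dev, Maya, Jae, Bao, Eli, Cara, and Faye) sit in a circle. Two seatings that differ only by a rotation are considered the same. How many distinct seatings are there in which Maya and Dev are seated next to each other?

1440

Glue Maya and Dev into a block (2 internal orders). Seating 7 units around a circle gives (6)! arrangements.
So 2 × (6)! = 2 × 720 = 1440.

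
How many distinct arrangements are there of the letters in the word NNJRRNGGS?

The 9 letters of NNJRRNGGS have repeats: G appearing twice, N appearing 3 times, and R appearing twice.
The number of distinct arrangements is 9!/(3!·2!·2!) = 362880/24 = 15120.

15120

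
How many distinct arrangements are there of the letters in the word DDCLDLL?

DDCLDLL has 7 letters with D appearing 3 times and L appearing 3 times.
So there are 7! / (3!·3!) = 140 distinguishable arrangements.

140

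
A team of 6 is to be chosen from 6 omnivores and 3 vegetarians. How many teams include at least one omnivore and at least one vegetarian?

83

Total 6-person selections from all 9: C(9,6) = 84.
Subtract selections that omit an entire group: no omnivores → C(3,6) = 0; no vegetarians → C(6,6) = 1.
Both groups omitted at once is impossible, so 84 − 1 = 83.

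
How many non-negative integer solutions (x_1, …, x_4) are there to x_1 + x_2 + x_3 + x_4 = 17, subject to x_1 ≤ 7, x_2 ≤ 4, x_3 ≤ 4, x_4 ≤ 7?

Without the upper bounds there are C(20,3) = 1140 ways to split 17 among 4 variables.
Subtract solutions that violate a single cap (substitute x_i' = x_i − (cap_i+1)): x_1 ≥ 8 gives C(12,3) = 220; x_2 ≥ 5 gives C(15,3) = 455; x_3 ≥ 5 gives C(15,3) = 455; x_4 ≥ 8 gives C(12,3) = 220. Together 1350.
Add back pairs where two caps are both exceeded: 35 + 35 + 4 + 120 + 35 + 35 = 264.
By inclusion–exclusion the count is 1140 − 1350 + 264 = 54.

54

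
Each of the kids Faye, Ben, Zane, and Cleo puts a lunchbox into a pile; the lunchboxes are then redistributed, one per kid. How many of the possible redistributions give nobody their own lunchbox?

9

Count assignments avoiding every fixed point. For any j of the 4 kids fixed to their own lunchbox, the other 4−j can be arranged in (4−j)! ways.
By inclusion–exclusion this is Σ_{j=0}^{4} (−1)^j C(4,j)·(4−j)!.
Computing: 24 − 24 + 12 − 4 + 1 = 9.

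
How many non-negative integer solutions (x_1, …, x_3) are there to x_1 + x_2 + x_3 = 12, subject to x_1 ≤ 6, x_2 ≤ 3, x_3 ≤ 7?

Ignoring the caps, the number of non-negative solutions to x_1+…+x_3 = 12 is C(14,2) = 91.
Subtract solutions that violate a single cap (substitute x_i' = x_i − (cap_i+1)): x_1 ≥ 7 gives C(7,2) = 21; x_2 ≥ 4 gives C(10,2) = 45; x_3 ≥ 8 gives C(6,2) = 15. Together 81.
Add back pairs where two caps are both exceeded: 3 + 0 + 1 = 4.
By inclusion–exclusion the count is 91 − 81 + 4 = 14.

14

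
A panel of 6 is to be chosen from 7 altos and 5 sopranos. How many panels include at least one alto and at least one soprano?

With no constraint there are C(12,6) = 924 possible selections.
Selections missing a whole group: no altos → C(5,6) = 0; no sopranos → C(7,6) = 7.
Both groups omitted at once is impossible, so 924 − 7 = 917.

917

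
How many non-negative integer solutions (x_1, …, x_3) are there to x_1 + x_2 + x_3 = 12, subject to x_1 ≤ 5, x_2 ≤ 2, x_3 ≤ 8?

9

Without the upper bounds there are C(14,2) = 91 ways to split 12 among 3 variables.
Subtract solutions that violate a single cap (substitute x_i' = x_i − (cap_i+1)): x_1 ≥ 6 gives C(8,2) = 28; x_2 ≥ 3 gives C(11,2) = 55; x_3 ≥ 9 gives C(5,2) = 10. Together 93.
Add back pairs where two caps are both exceeded: 10 + 0 + 1 = 11.
By inclusion–exclusion the count is 91 − 93 + 11 = 9.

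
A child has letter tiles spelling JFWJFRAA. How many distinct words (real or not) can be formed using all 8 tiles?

5040

Letter multiplicities in JFWJFRAA: A×2, F×2, J×2, R×1, W×1.
The number of distinct arrangements is 8!/(2!·2!·2!) = 40320/8 = 5040.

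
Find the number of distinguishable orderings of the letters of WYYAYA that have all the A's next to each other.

20

Treat the 2 copies of A as a single block. The multiset to arrange is then {AA, W, Y, Y, Y}, 5 items in all.
That gives (5)!/(3!) = 20 arrangements.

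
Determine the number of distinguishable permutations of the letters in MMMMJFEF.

840

Letter multiplicities in MMMMJFEF: E×1, F×2, J×1, M×4.
The number of distinct arrangements is 8!/(4!·2!) = 40320/48 = 840.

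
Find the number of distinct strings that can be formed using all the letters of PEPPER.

60

The 6 letters of PEPPER have repeats: E appearing twice and P appearing 3 times.
So there are 6! / (3!·2!) = 60 distinguishable arrangements.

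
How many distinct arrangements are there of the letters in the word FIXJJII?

FIXJJII has 7 letters with I appearing 3 times and J appearing twice.
Dividing 7! = 5040 by 3!·2! = 12 for the repeated letters gives 420.

420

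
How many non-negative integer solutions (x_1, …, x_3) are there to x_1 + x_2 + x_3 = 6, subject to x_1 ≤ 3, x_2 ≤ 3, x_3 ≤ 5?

15

By stars and bars, unrestricted non-negative solutions to x_1+…+x_3 = 6 number C(6+2,2) = 28.
Subtract solutions that violate a single cap (substitute x_i' = x_i − (cap_i+1)): x_1 ≥ 4 gives C(4,2) = 6; x_2 ≥ 4 gives C(4,2) = 6; x_3 ≥ 6 gives C(2,2) = 1. Together 13.
No two caps can be exceeded simultaneously, so the pair terms are all 0.
By inclusion–exclusion the count is 28 − 13 + 0 = 15.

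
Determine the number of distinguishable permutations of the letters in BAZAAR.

Letter multiplicities in BAZAAR: A×3, B×1, R×1, Z×1.
Dividing 6! = 720 by 3! = 6 for the repeated letters gives 120.

120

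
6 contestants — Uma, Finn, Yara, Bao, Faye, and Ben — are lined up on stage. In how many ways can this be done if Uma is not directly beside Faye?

480

There are 6! = 720 arrangements in all. If Uma and Faye are adjacent, merging them into one block gives 2·(5)! = 240 arrangements.
So 720 − 240 = 480 arrangements keep them apart.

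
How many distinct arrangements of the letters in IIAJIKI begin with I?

Fix I in the first position and arrange the remaining 6 letters.
Those 6 letters have I appearing 3 times, giving (6)!/(3!) = 120.

120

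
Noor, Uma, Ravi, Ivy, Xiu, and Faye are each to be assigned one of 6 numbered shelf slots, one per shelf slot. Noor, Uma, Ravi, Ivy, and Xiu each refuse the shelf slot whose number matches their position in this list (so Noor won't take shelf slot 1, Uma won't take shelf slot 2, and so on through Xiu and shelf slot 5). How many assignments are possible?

Let Aᵢ (for 1 ≤ i ≤ 5) be the placements that put person i in their forbidden shelf slot. Any j of these fix j positions, leaving (6−j)! ways to fill the rest, and there are C(5,j) ways to pick which j.
By inclusion–exclusion, the number of valid placements is Σ_{j=0}^{5} (−1)^j C(5,j)·(6−j)!.
Computing: 720 − 600 + 240 − 60 + 10 − 1 = 309.

309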